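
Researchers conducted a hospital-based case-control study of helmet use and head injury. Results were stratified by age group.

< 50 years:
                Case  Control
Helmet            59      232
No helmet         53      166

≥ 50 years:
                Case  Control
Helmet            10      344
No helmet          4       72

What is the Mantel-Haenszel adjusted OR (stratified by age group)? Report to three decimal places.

OR_MH = Σ(aᵢdᵢ/nᵢ) / Σ(bᵢcᵢ/nᵢ), where nᵢ is the stratum total.
Stratum 1 (< 50 years): n = 510; a·d/n = 59·166/510 = 19.2039; b·c/n = 232·53/510 = 24.1098
Stratum 2 (≥ 50 years): n = 430; a·d/n = 10·72/430 = 1.6744; b·c/n = 344·4/430 = 3.2000
OR_MH = (19.2039 + 1.6744) / (24.1098 + 3.2000) = 20.8783 / 27.3098 = 0.76450

0.764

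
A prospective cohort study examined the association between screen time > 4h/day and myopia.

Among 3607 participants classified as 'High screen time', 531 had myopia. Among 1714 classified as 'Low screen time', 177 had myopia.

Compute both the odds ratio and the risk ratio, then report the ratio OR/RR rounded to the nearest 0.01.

1.05

From the description: a = 531, b = 3076, c = 177, d = 1537.
OR = (531·1537)/(3076·177) = 816147/544452 = 1.49902
Risk in exposed = 531/3607 = 0.14721; risk in unexposed = 177/1714 = 0.10327; RR = 1.42556
OR/RR = 1.49902 / 1.42556 = 1.05153
The outcome is not rare, so the OR lies further from 1 than the RR.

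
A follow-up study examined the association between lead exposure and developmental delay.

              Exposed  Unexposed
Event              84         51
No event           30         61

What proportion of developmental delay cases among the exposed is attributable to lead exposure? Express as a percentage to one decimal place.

38.2

Reading the table with exposure as columns: a = 84 (Exposed, case), b = 30 (Exposed, non-case), c = 51 (Unexposed, case), d = 61.
Risk in exposed = 84/114 = 0.73684; risk in unexposed = 51/112 = 0.45536.
RR = 0.73684/0.45536 = 1.61816
AR% = (RR − 1)/RR × 100 = (1.61816 − 1)/1.61816 × 100 = 38.2015%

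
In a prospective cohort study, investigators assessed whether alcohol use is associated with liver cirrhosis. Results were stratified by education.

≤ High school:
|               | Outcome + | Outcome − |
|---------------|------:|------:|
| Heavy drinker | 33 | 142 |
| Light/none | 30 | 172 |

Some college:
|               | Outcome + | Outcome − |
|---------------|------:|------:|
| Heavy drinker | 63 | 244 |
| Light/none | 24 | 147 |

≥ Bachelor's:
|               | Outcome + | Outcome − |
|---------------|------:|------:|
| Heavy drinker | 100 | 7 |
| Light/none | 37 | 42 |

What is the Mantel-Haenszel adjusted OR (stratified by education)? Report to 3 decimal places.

2.286

OR_MH = Σ(aᵢdᵢ/nᵢ) / Σ(bᵢcᵢ/nᵢ), where nᵢ is the stratum total.
Stratum 1 (≤ High school): n = 377; a·d/n = 33·172/377 = 15.0557; b·c/n = 142·30/377 = 11.2997
Stratum 2 (Some college): n = 478; a·d/n = 63·147/478 = 19.3745; b·c/n = 244·24/478 = 12.2510
Stratum 3 (≥ Bachelor's): n = 186; a·d/n = 100·42/186 = 22.5806; b·c/n = 7·37/186 = 1.3925
OR_MH = (15.0557 + 19.3745 + 22.5806) / (11.2997 + 12.2510 + 1.3925) = 57.0108 / 24.9433 = 2.28562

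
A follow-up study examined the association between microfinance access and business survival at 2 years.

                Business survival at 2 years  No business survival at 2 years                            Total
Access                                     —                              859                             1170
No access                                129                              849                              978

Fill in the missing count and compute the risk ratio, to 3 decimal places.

The missing cell is in the exposed row: 1170 − 859 = 311.
So a = 311, b = 859, c = 129, d = 849.
RR = [a/(a+b)] / [c/(c+d)] = (311/1170) / (129/978) = 0.26581/0.13190 = 2.01523

2.015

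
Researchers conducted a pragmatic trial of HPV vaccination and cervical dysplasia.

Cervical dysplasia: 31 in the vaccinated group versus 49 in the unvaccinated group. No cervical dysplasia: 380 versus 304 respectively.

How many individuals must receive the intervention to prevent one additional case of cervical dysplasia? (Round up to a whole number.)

Risk in treated group = 31/411 = 0.07543; risk in control = 49/353 = 0.13881.
Absolute risk reduction = 0.13881 − 0.07543 = 0.06338
NNT = 1 / ARR = 1 / 0.06338 = 15.777 → round up → 16

16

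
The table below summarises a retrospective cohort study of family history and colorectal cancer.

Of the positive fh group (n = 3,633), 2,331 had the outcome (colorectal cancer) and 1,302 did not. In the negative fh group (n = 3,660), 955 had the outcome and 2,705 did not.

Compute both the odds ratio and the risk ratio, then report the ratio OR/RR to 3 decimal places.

2.062

From the description: a = 2331, b = 1302, c = 955, d = 2705.
OR = (2331·2705)/(1302·955) = 6305355/1243410 = 5.07102
Risk in exposed = 2331/3633 = 0.64162; risk in unexposed = 955/3660 = 0.26093; RR = 2.45898
OR/RR = 5.07102 / 2.45898 = 2.06225
The outcome is not rare, so the OR lies further from 1 than the RR.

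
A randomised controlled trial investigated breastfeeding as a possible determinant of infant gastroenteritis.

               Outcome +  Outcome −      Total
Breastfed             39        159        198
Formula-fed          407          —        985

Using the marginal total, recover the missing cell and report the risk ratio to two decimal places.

The missing cell is in the unexposed row: 985 − 407 = 578.
So a = 39, b = 159, c = 407, d = 578.
RR = [a/(a+b)] / [c/(c+d)] = (39/198) / (407/985) = 0.19697/0.41320 = 0.47670

0.48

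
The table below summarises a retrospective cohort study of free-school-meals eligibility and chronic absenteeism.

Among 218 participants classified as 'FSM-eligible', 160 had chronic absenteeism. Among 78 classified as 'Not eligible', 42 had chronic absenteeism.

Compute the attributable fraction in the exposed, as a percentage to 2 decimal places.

From the description: a = 160, b = 58, c = 42, d = 36.
Risk in exposed = 160/218 = 0.73394; risk in unexposed = 42/78 = 0.53846.
RR = 0.73394/0.53846 = 1.36304
AR% = (RR − 1)/RR × 100 = (1.36304 − 1)/1.36304 × 100 = 26.6346%

26.63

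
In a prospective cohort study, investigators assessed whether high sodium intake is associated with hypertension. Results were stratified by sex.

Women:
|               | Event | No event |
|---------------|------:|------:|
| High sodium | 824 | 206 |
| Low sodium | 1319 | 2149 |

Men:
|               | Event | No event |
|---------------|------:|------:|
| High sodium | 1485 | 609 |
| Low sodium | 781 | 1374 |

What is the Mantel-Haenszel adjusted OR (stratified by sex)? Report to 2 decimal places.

OR_MH = Σ(aᵢdᵢ/nᵢ) / Σ(bᵢcᵢ/nᵢ), where nᵢ is the stratum total.
Stratum 1 (Women): n = 4498; a·d/n = 824·2149/4498 = 393.6807; b·c/n = 206·1319/4498 = 60.4077
Stratum 2 (Men): n = 4249; a·d/n = 1485·1374/4249 = 480.2048; b·c/n = 609·781/4249 = 111.9390
OR_MH = (393.6807 + 480.2048) / (60.4077 + 111.9390) = 873.8855 / 172.3468 = 5.07051

5.07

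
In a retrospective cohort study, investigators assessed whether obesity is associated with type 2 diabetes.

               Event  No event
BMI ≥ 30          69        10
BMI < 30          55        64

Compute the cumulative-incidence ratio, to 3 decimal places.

Cells: a = 69, b = 10, c = 55, d = 64.
Risk in exposed = 69/79 = 0.87342; risk in unexposed = 55/119 = 0.46218.
RR = 0.87342 / 0.46218 = 1.88976
The risk among the exposed is 1.89 times that among the unexposed.

1.890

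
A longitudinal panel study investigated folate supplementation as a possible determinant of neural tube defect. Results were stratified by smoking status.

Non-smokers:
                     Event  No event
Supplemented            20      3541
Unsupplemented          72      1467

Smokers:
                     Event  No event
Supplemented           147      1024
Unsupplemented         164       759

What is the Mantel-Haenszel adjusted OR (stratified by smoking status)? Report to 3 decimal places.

0.453

OR_MH = Σ(aᵢdᵢ/nᵢ) / Σ(bᵢcᵢ/nᵢ), where nᵢ is the stratum total.
Stratum 1 (Non-smokers): n = 5100; a·d/n = 20·1467/5100 = 5.7529; b·c/n = 3541·72/5100 = 49.9906
Stratum 2 (Smokers): n = 2094; a·d/n = 147·759/2094 = 53.2822; b·c/n = 1024·164/2094 = 80.1987
OR_MH = (5.7529 + 53.2822) / (49.9906 + 80.1987) = 59.0352 / 130.1893 = 0.45346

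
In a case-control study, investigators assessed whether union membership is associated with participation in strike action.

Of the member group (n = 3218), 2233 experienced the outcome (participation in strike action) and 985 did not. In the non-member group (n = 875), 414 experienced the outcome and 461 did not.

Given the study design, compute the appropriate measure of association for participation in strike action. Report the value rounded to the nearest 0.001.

From the description: a = 2233, b = 985, c = 414, d = 461.
This is a case-control study: participants were sampled on outcome status, so risks in the source population cannot be estimated directly — relative risk is not valid here. The odds ratio is the appropriate measure.
OR = (a·d)/(b·c) = (2233 × 461) / (985 × 414) = 1029413 / 407790 = 2.52437

2.524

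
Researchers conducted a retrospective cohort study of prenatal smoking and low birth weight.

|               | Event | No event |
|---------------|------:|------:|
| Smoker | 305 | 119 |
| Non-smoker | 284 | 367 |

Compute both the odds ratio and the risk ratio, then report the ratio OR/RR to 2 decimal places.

2.01

Cells: a = 305, b = 119, c = 284, d = 367.
OR = (305·367)/(119·284) = 111935/33796 = 3.31208
Risk in exposed = 305/424 = 0.71934; risk in unexposed = 284/651 = 0.43625; RR = 1.64891
OR/RR = 3.31208 / 1.64891 = 2.00865
The outcome is not rare, so the OR lies further from 1 than the RR.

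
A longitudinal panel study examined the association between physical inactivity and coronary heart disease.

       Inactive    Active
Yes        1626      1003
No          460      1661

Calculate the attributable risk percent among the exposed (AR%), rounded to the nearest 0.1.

Reading the table with exposure as columns: a = 1626 (Inactive, case), b = 460 (Inactive, non-case), c = 1003 (Active, case), d = 1661.
Risk in exposed = 1626/2086 = 0.77948; risk in unexposed = 1003/2664 = 0.37650.
RR = 0.77948/0.37650 = 2.07033
AR% = (RR − 1)/RR × 100 = (2.07033 − 1)/2.07033 × 100 = 51.6985%

51.7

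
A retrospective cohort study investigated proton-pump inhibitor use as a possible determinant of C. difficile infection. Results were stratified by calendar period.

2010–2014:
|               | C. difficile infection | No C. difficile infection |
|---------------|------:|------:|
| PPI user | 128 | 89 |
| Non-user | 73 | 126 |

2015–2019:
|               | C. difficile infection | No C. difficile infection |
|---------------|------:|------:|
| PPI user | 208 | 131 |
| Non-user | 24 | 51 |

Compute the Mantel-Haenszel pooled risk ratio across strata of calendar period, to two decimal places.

1.71

RR_MH = Σ(aᵢ·n₀ᵢ/nᵢ) / Σ(cᵢ·n₁ᵢ/nᵢ), with n₁ᵢ = aᵢ+bᵢ (exposed), n₀ᵢ = cᵢ+dᵢ (unexposed), nᵢ = n₁ᵢ+n₀ᵢ.
Stratum 1 (2010–2014): n₁ = 217, n₀ = 199, n = 416; a·n₀/n = 128·199/416 = 61.2308; c·n₁/n = 73·217/416 = 38.0793
Stratum 2 (2015–2019): n₁ = 339, n₀ = 75, n = 414; a·n₀/n = 208·75/414 = 37.6812; c·n₁/n = 24·339/414 = 19.6522
RR_MH = (61.2308 + 37.6812) / (38.0793 + 19.6522) = 98.9119 / 57.7315 = 1.71331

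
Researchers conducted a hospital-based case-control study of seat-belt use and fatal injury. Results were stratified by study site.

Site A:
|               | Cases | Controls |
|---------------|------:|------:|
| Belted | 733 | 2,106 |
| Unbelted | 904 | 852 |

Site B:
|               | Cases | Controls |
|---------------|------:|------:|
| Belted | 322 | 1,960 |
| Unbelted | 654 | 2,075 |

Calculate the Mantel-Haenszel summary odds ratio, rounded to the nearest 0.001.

0.402

OR_MH = Σ(aᵢdᵢ/nᵢ) / Σ(bᵢcᵢ/nᵢ), where nᵢ is the stratum total.
Stratum 1 (Site A): n = 4595; a·d/n = 733·852/4595 = 135.9121; b·c/n = 2106·904/4595 = 414.3251
Stratum 2 (Site B): n = 5011; a·d/n = 322·2075/5011 = 133.3367; b·c/n = 1960·654/5011 = 255.8052
OR_MH = (135.9121 + 133.3367) / (414.3251 + 255.8052) = 269.2487 / 670.1304 = 0.40179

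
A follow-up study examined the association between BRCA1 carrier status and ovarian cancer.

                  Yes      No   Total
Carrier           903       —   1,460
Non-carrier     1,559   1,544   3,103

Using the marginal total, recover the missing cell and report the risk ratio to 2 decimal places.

1.23

The missing cell is in the exposed row: 1460 − 903 = 557.
So a = 903, b = 557, c = 1559, d = 1544.
RR = [a/(a+b)] / [c/(c+d)] = (903/1460) / (1559/3103) = 0.61849/0.50242 = 1.23104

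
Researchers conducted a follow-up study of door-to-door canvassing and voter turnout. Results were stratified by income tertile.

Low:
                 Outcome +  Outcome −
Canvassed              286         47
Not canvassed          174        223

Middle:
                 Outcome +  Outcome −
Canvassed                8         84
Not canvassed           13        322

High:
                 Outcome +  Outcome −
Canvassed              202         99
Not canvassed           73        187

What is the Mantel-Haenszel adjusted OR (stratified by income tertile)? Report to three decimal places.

OR_MH = Σ(aᵢdᵢ/nᵢ) / Σ(bᵢcᵢ/nᵢ), where nᵢ is the stratum total.
Stratum 1 (Low): n = 730; a·d/n = 286·223/730 = 87.3671; b·c/n = 47·174/730 = 11.2027
Stratum 2 (Middle): n = 427; a·d/n = 8·322/427 = 6.0328; b·c/n = 84·13/427 = 2.5574
Stratum 3 (High): n = 561; a·d/n = 202·187/561 = 67.3333; b·c/n = 99·73/561 = 12.8824
OR_MH = (87.3671 + 6.0328 + 67.3333) / (11.2027 + 2.5574 + 12.8824) = 160.7332 / 26.6425 = 6.03297

6.033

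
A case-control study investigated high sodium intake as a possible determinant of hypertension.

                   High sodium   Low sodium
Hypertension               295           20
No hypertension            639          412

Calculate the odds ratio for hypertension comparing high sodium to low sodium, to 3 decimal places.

Reading the table with exposure as columns: a = 295 (High sodium, case), b = 639 (High sodium, non-case), c = 20 (Low sodium, case), d = 412.
OR = (a·d)/(b·c) = (295 × 412) / (639 × 20) = 121540 / 12780 = 9.51017
The odds of hypertension are about 9.51 times as high in the high sodium group.

9.510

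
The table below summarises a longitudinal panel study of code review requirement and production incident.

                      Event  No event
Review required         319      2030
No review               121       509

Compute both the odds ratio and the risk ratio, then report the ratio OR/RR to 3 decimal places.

0.935

Cells: a = 319, b = 2030, c = 121, d = 509.
OR = (319·509)/(2030·121) = 162371/245630 = 0.66104
Risk in exposed = 319/2349 = 0.13580; risk in unexposed = 121/630 = 0.19206; RR = 0.70707
OR/RR = 0.66104 / 0.70707 = 0.93490
The outcome is not rare, so the OR lies further from 1 than the RR.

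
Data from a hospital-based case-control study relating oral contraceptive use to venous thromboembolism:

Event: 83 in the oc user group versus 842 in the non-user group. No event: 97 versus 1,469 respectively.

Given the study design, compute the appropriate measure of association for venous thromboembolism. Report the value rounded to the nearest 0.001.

1.493

From the description: a = 83, b = 97, c = 842, d = 1469.
This is a hospital-based case-control study: participants were sampled on outcome status, so risks in the source population cannot be estimated directly — relative risk is not valid here. The odds ratio is the appropriate measure.
OR = (a·d)/(b·c) = (83 × 1469) / (97 × 842) = 121927 / 81674 = 1.49285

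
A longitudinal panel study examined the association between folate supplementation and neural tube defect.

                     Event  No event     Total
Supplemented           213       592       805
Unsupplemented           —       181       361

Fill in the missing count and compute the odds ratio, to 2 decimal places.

The missing cell is in the unexposed row: 361 − 181 = 180.
So a = 213, b = 592, c = 180, d = 181.
OR = (a·d)/(b·c) = (213 × 181) / (592 × 180) = 38553 / 106560 = 0.36180

0.36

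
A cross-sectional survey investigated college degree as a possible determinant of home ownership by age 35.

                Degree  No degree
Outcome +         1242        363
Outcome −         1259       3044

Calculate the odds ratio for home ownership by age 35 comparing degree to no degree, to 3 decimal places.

Reading the table with exposure as columns: a = 1242 (Degree, case), b = 1259 (Degree, non-case), c = 363 (No degree, case), d = 3044.
OR = (a·d)/(b·c) = (1242 × 3044) / (1259 × 363) = 3780648 / 457017 = 8.27245
The odds of home ownership by age 35 are about 8.27 times as high in the degree group.

8.272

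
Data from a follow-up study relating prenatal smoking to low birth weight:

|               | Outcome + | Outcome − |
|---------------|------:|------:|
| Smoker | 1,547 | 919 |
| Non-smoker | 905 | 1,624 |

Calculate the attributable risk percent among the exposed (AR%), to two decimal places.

Cells: a = 1547, b = 919, c = 905, d = 1624.
Risk in exposed = 1547/2466 = 0.62733; risk in unexposed = 905/2529 = 0.35785.
RR = 0.62733/0.35785 = 1.75306
AR% = (RR − 1)/RR × 100 = (1.75306 − 1)/1.75306 × 100 = 42.9570%

42.96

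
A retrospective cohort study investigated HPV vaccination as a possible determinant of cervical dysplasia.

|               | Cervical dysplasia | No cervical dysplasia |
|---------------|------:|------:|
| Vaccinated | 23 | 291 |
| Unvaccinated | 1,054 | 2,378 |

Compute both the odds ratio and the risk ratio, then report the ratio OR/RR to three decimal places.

0.748

Cells: a = 23, b = 291, c = 1054, d = 2378.
OR = (23·2378)/(291·1054) = 54694/306714 = 0.17832
Risk in exposed = 23/314 = 0.07325; risk in unexposed = 1054/3432 = 0.30711; RR = 0.23851
OR/RR = 0.17832 / 0.23851 = 0.74765
The outcome is not rare, so the OR lies further from 1 than the RR.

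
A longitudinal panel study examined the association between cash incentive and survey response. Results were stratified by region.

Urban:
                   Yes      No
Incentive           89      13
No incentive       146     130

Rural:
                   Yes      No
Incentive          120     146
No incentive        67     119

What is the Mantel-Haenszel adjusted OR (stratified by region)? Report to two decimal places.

2.33

OR_MH = Σ(aᵢdᵢ/nᵢ) / Σ(bᵢcᵢ/nᵢ), where nᵢ is the stratum total.
Stratum 1 (Urban): n = 378; a·d/n = 89·130/378 = 30.6085; b·c/n = 13·146/378 = 5.0212
Stratum 2 (Rural): n = 452; a·d/n = 120·119/452 = 31.5929; b·c/n = 146·67/452 = 21.6416
OR_MH = (30.6085 + 31.5929) / (5.0212 + 21.6416) = 62.2014 / 26.6628 = 2.33289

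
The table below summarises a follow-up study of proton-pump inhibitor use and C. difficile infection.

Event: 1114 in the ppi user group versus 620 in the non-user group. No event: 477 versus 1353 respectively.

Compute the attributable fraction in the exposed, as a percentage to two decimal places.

From the description: a = 1114, b = 477, c = 620, d = 1353.
Risk in exposed = 1114/1591 = 0.70019; risk in unexposed = 620/1973 = 0.31424.
RR = 0.70019/0.31424 = 2.22818
AR% = (RR − 1)/RR × 100 = (2.22818 − 1)/2.22818 × 100 = 55.1203%

55.12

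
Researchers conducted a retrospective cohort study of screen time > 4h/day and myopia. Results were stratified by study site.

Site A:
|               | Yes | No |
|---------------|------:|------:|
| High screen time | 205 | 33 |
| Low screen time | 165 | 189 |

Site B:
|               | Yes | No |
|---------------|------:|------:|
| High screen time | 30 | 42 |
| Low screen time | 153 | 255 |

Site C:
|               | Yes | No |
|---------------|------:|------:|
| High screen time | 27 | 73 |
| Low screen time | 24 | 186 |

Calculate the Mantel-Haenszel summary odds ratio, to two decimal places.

OR_MH = Σ(aᵢdᵢ/nᵢ) / Σ(bᵢcᵢ/nᵢ), where nᵢ is the stratum total.
Stratum 1 (Site A): n = 592; a·d/n = 205·189/592 = 65.4476; b·c/n = 33·165/592 = 9.1976
Stratum 2 (Site B): n = 480; a·d/n = 30·255/480 = 15.9375; b·c/n = 42·153/480 = 13.3875
Stratum 3 (Site C): n = 310; a·d/n = 27·186/310 = 16.2000; b·c/n = 73·24/310 = 5.6516
OR_MH = (65.4476 + 15.9375 + 16.2000) / (9.1976 + 13.3875 + 5.6516) = 97.5851 / 28.2367 = 3.45596

3.46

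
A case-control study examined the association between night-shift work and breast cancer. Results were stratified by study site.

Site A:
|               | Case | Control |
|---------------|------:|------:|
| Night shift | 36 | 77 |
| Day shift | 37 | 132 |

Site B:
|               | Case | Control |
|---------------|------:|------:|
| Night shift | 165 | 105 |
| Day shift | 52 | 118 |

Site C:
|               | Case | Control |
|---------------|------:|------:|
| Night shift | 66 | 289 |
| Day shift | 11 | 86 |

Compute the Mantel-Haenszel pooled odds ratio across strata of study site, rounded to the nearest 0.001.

2.493

OR_MH = Σ(aᵢdᵢ/nᵢ) / Σ(bᵢcᵢ/nᵢ), where nᵢ is the stratum total.
Stratum 1 (Site A): n = 282; a·d/n = 36·132/282 = 16.8511; b·c/n = 77·37/282 = 10.1028
Stratum 2 (Site B): n = 440; a·d/n = 165·118/440 = 44.2500; b·c/n = 105·52/440 = 12.4091
Stratum 3 (Site C): n = 452; a·d/n = 66·86/452 = 12.5575; b·c/n = 289·11/452 = 7.0332
OR_MH = (16.8511 + 44.2500 + 12.5575) / (10.1028 + 12.4091 + 7.0332) = 73.6586 / 29.5451 = 2.49309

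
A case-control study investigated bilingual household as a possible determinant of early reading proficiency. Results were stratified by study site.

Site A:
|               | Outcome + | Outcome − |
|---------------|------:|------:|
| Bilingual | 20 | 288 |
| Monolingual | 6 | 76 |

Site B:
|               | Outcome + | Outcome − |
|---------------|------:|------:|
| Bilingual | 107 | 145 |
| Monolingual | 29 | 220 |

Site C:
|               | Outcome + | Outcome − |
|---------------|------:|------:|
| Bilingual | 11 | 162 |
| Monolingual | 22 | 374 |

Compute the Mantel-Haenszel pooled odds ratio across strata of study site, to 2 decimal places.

3.04

OR_MH = Σ(aᵢdᵢ/nᵢ) / Σ(bᵢcᵢ/nᵢ), where nᵢ is the stratum total.
Stratum 1 (Site A): n = 390; a·d/n = 20·76/390 = 3.8974; b·c/n = 288·6/390 = 4.4308
Stratum 2 (Site B): n = 501; a·d/n = 107·220/501 = 46.9860; b·c/n = 145·29/501 = 8.3932
Stratum 3 (Site C): n = 569; a·d/n = 11·374/569 = 7.2302; b·c/n = 162·22/569 = 6.2636
OR_MH = (3.8974 + 46.9860 + 7.2302) / (4.4308 + 8.3932 + 6.2636) = 58.1137 / 19.0876 = 3.04458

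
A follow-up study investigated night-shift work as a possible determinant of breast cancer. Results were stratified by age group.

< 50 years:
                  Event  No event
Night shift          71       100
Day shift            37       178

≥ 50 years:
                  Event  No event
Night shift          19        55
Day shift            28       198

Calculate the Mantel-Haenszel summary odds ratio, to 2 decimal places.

3.08

OR_MH = Σ(aᵢdᵢ/nᵢ) / Σ(bᵢcᵢ/nᵢ), where nᵢ is the stratum total.
Stratum 1 (< 50 years): n = 386; a·d/n = 71·178/386 = 32.7409; b·c/n = 100·37/386 = 9.5855
Stratum 2 (≥ 50 years): n = 300; a·d/n = 19·198/300 = 12.5400; b·c/n = 55·28/300 = 5.1333
OR_MH = (32.7409 + 12.5400) / (9.5855 + 5.1333) = 45.2809 / 14.7188 = 3.07640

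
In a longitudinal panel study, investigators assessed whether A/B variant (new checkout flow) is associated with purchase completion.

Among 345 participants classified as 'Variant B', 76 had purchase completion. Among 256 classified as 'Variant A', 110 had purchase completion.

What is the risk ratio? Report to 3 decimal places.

From the description: a = 76, b = 269, c = 110, d = 146.
Risk in exposed = 76/345 = 0.22029; risk in unexposed = 110/256 = 0.42969.
RR = 0.22029 / 0.42969 = 0.51267
The risk is 49% lower among the exposed than among the unexposed.

0.513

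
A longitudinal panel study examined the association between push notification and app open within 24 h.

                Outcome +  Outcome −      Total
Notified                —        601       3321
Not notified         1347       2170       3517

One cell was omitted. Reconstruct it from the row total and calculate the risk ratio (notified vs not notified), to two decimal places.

2.14

The missing cell is in the exposed row: 3321 − 601 = 2720.
So a = 2720, b = 601, c = 1347, d = 2170.
RR = [a/(a+b)] / [c/(c+d)] = (2720/3321) / (1347/3517) = 0.81903/0.38300 = 2.13848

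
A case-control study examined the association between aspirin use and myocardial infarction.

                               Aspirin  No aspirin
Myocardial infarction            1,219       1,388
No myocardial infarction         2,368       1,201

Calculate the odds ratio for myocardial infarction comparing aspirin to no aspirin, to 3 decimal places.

Reading the table with exposure as columns: a = 1219 (Aspirin, case), b = 2368 (Aspirin, non-case), c = 1388 (No aspirin, case), d = 1201.
OR = (a·d)/(b·c) = (1219 × 1201) / (2368 × 1388) = 1464019 / 3286784 = 0.44543
Exposure is associated with lower odds of myocardial infarction (OR = 0.45 < 1).

0.445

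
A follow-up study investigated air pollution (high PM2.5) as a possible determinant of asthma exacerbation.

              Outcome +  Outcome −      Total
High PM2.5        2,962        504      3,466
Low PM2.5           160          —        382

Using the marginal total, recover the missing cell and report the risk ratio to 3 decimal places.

The missing cell is in the unexposed row: 382 − 160 = 222.
So a = 2962, b = 504, c = 160, d = 222.
RR = [a/(a+b)] / [c/(c+d)] = (2962/3466) / (160/382) = 0.85459/0.41885 = 2.04033

2.040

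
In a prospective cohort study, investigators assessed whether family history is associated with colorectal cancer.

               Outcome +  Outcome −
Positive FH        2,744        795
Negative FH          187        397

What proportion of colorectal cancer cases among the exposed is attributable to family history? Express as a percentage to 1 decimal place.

58.7

Cells: a = 2744, b = 795, c = 187, d = 397.
Risk in exposed = 2744/3539 = 0.77536; risk in unexposed = 187/584 = 0.32021.
RR = 0.77536/0.32021 = 2.42145
AR% = (RR − 1)/RR × 100 = (2.42145 − 1)/2.42145 × 100 = 58.7024%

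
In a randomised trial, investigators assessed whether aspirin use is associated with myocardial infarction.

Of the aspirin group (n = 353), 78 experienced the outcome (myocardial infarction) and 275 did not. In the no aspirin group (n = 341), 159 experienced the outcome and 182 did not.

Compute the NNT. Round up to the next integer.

5

Risk in treated group = 78/353 = 0.22096; risk in control = 159/341 = 0.46628.
Absolute risk reduction = 0.46628 − 0.22096 = 0.24531
NNT = 1 / ARR = 1 / 0.24531 = 4.076 → round up → 5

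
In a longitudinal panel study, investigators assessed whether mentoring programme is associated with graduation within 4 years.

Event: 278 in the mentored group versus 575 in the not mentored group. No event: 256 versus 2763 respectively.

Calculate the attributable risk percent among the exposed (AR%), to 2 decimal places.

66.91

From the description: a = 278, b = 256, c = 575, d = 2763.
Risk in exposed = 278/534 = 0.52060; risk in unexposed = 575/3338 = 0.17226.
RR = 0.52060/0.17226 = 3.02219
AR% = (RR − 1)/RR × 100 = (3.02219 − 1)/3.02219 × 100 = 66.9114%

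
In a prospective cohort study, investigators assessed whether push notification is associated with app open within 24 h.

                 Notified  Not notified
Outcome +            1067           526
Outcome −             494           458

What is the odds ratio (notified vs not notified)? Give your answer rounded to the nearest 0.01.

Reading the table with exposure as columns: a = 1067 (Notified, case), b = 494 (Notified, non-case), c = 526 (Not notified, case), d = 458.
OR = (a·d)/(b·c) = (1067 × 458) / (494 × 526) = 488686 / 259844 = 1.88069
The odds of app open within 24 h are about 1.88 times as high in the notified group.

1.88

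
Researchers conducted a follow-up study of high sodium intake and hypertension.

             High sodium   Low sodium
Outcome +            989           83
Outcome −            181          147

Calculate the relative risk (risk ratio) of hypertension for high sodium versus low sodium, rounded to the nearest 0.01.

2.34

Reading the table with exposure as columns: a = 989 (High sodium, case), b = 181 (High sodium, non-case), c = 83 (Low sodium, case), d = 147.
Risk in exposed = 989/1170 = 0.84530; risk in unexposed = 83/230 = 0.36087.
RR = 0.84530 / 0.36087 = 2.34240
The risk among the exposed is 2.34 times that among the unexposed.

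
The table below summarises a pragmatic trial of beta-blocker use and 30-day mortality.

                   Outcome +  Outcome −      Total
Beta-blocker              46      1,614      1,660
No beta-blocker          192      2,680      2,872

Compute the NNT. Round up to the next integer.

Risk in treated group = 46/1660 = 0.02771; risk in control = 192/2872 = 0.06685.
Absolute risk reduction = 0.06685 − 0.02771 = 0.03914
NNT = 1 / ARR = 1 / 0.03914 = 25.548 → round up → 26

26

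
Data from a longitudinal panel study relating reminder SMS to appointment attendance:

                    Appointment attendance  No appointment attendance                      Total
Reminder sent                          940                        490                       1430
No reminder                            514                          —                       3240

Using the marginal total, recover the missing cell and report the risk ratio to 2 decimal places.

4.14

The missing cell is in the unexposed row: 3240 − 514 = 2726.
So a = 940, b = 490, c = 514, d = 2726.
RR = [a/(a+b)] / [c/(c+d)] = (940/1430) / (514/3240) = 0.65734/0.15864 = 4.14356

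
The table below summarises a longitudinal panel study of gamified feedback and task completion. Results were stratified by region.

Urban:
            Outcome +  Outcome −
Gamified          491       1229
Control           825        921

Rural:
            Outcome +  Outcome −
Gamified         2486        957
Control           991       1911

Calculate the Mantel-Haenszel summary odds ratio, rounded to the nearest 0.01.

OR_MH = Σ(aᵢdᵢ/nᵢ) / Σ(bᵢcᵢ/nᵢ), where nᵢ is the stratum total.
Stratum 1 (Urban): n = 3466; a·d/n = 491·921/3466 = 130.4706; b·c/n = 1229·825/3466 = 292.5346
Stratum 2 (Rural): n = 6345; a·d/n = 2486·1911/6345 = 748.7385; b·c/n = 957·991/6345 = 149.4700
OR_MH = (130.4706 + 748.7385) / (292.5346 + 149.4700) = 879.2091 / 442.0046 = 1.98914

1.99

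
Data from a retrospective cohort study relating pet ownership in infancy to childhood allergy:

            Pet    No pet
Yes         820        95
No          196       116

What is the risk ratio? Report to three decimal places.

1.793

Reading the table with exposure as columns: a = 820 (Pet, case), b = 196 (Pet, non-case), c = 95 (No pet, case), d = 116.
Risk in exposed = 820/1016 = 0.80709; risk in unexposed = 95/211 = 0.45024.
RR = 0.80709 / 0.45024 = 1.79258
The risk among the exposed is 1.79 times that among the unexposed.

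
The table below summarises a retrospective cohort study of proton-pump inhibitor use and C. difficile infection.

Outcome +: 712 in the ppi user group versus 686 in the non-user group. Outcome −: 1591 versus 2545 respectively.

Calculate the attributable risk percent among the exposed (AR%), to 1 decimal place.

31.3

From the description: a = 712, b = 1591, c = 686, d = 2545.
Risk in exposed = 712/2303 = 0.30916; risk in unexposed = 686/3231 = 0.21232.
RR = 0.30916/0.21232 = 1.45613
AR% = (RR − 1)/RR × 100 = (1.45613 − 1)/1.45613 × 100 = 31.3246%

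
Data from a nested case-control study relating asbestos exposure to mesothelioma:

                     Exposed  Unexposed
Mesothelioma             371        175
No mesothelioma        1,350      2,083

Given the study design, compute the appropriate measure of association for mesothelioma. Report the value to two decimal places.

3.27

Reading the table with exposure as columns: a = 371 (Exposed, case), b = 1350 (Exposed, non-case), c = 175 (Unexposed, case), d = 2083.
This is a nested case-control study: participants were sampled on outcome status, so risks in the source population cannot be estimated directly — relative risk is not valid here. The odds ratio is the appropriate measure.
OR = (a·d)/(b·c) = (371 × 2083) / (1350 × 175) = 772793 / 236250 = 3.27108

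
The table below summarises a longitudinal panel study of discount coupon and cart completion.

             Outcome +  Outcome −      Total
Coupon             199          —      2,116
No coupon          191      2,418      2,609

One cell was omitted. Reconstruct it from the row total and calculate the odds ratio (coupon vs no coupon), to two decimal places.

1.31

The missing cell is in the exposed row: 2116 − 199 = 1917.
So a = 199, b = 1917, c = 191, d = 2418.
OR = (a·d)/(b·c) = (199 × 2418) / (1917 × 191) = 481182 / 366147 = 1.31418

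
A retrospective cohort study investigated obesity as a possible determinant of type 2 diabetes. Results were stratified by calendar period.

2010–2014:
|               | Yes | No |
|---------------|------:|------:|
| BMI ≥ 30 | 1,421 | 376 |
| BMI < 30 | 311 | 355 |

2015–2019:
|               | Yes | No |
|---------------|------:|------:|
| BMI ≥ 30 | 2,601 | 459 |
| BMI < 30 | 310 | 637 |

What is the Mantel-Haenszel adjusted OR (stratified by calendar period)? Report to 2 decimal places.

7.45

OR_MH = Σ(aᵢdᵢ/nᵢ) / Σ(bᵢcᵢ/nᵢ), where nᵢ is the stratum total.
Stratum 1 (2010–2014): n = 2463; a·d/n = 1421·355/2463 = 204.8132; b·c/n = 376·311/2463 = 47.4771
Stratum 2 (2015–2019): n = 4007; a·d/n = 2601·637/4007 = 413.4857; b·c/n = 459·310/4007 = 35.5104
OR_MH = (204.8132 + 413.4857) / (47.4771 + 35.5104) = 618.2989 / 82.9874 = 7.45051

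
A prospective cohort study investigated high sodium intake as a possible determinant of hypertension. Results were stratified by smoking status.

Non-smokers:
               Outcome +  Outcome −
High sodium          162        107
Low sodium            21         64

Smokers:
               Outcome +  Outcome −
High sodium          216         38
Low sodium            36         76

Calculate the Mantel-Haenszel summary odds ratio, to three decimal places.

7.351

OR_MH = Σ(aᵢdᵢ/nᵢ) / Σ(bᵢcᵢ/nᵢ), where nᵢ is the stratum total.
Stratum 1 (Non-smokers): n = 354; a·d/n = 162·64/354 = 29.2881; b·c/n = 107·21/354 = 6.3475
Stratum 2 (Smokers): n = 366; a·d/n = 216·76/366 = 44.8525; b·c/n = 38·36/366 = 3.7377
OR_MH = (29.2881 + 44.8525) / (6.3475 + 3.7377) = 74.1406 / 10.0852 = 7.35145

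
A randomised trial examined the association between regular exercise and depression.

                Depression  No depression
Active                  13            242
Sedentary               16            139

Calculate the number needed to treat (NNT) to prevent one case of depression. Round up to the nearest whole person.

Risk in treated group = 13/255 = 0.05098; risk in control = 16/155 = 0.10323.
Absolute risk reduction = 0.10323 − 0.05098 = 0.05225
NNT = 1 / ARR = 1 / 0.05225 = 19.140 → round up → 20

20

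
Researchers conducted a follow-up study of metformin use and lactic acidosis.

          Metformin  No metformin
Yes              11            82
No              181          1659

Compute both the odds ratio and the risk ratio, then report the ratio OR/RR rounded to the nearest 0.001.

Reading the table with exposure as columns: a = 11 (Metformin, case), b = 181 (Metformin, non-case), c = 82 (No metformin, case), d = 1659.
OR = (11·1659)/(181·82) = 18249/14842 = 1.22955
Risk in exposed = 11/192 = 0.05729; risk in unexposed = 82/1741 = 0.04710; RR = 1.21640
OR/RR = 1.22955 / 1.21640 = 1.01081
The outcome is rare in both groups, so OR ≈ RR (ratio near 1).

1.011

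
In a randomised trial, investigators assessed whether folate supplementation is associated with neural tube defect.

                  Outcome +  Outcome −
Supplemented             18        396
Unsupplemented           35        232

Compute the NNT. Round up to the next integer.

12

Risk in treated group = 18/414 = 0.04348; risk in control = 35/267 = 0.13109.
Absolute risk reduction = 0.13109 − 0.04348 = 0.08761
NNT = 1 / ARR = 1 / 0.08761 = 11.414 → round up → 12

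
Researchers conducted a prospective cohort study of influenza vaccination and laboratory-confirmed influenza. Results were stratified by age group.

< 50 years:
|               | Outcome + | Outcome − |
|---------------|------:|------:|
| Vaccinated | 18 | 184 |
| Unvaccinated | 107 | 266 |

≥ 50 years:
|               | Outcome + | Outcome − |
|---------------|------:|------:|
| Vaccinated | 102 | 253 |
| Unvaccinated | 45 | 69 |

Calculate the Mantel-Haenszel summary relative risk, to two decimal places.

RR_MH = Σ(aᵢ·n₀ᵢ/nᵢ) / Σ(cᵢ·n₁ᵢ/nᵢ), with n₁ᵢ = aᵢ+bᵢ (exposed), n₀ᵢ = cᵢ+dᵢ (unexposed), nᵢ = n₁ᵢ+n₀ᵢ.
Stratum 1 (< 50 years): n₁ = 202, n₀ = 373, n = 575; a·n₀/n = 18·373/575 = 11.6765; c·n₁/n = 107·202/575 = 37.5896
Stratum 2 (≥ 50 years): n₁ = 355, n₀ = 114, n = 469; a·n₀/n = 102·114/469 = 24.7932; c·n₁/n = 45·355/469 = 34.0618
RR_MH = (11.6765 + 24.7932) / (37.5896 + 34.0618) = 36.4697 / 71.6514 = 0.50899

0.51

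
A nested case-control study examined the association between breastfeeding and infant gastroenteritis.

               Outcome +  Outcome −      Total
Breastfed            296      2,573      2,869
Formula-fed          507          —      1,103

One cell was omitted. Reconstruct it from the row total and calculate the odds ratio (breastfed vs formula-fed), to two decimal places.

The missing cell is in the unexposed row: 1103 − 507 = 596.
So a = 296, b = 2573, c = 507, d = 596.
OR = (a·d)/(b·c) = (296 × 596) / (2573 × 507) = 176416 / 1304511 = 0.13524

0.14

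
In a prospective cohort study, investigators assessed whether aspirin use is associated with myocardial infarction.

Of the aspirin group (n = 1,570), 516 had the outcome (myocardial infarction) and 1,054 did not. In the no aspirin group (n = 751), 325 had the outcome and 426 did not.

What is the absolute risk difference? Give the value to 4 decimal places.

From the description: a = 516, b = 1054, c = 325, d = 426.
Risk in exposed = 516/1570 = 0.328662; risk in unexposed = 325/751 = 0.432756.
Risk difference = 0.328662 − 0.432756 = -0.104094

-0.1041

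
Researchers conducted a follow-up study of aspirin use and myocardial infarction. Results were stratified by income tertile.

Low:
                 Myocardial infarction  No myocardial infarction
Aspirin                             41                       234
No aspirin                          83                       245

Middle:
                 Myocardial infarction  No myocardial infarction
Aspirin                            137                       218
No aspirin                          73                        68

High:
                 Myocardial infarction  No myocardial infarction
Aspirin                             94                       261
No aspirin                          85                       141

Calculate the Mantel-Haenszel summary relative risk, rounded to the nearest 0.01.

RR_MH = Σ(aᵢ·n₀ᵢ/nᵢ) / Σ(cᵢ·n₁ᵢ/nᵢ), with n₁ᵢ = aᵢ+bᵢ (exposed), n₀ᵢ = cᵢ+dᵢ (unexposed), nᵢ = n₁ᵢ+n₀ᵢ.
Stratum 1 (Low): n₁ = 275, n₀ = 328, n = 603; a·n₀/n = 41·328/603 = 22.3018; c·n₁/n = 83·275/603 = 37.8524
Stratum 2 (Middle): n₁ = 355, n₀ = 141, n = 496; a·n₀/n = 137·141/496 = 38.9456; c·n₁/n = 73·355/496 = 52.2480
Stratum 3 (High): n₁ = 355, n₀ = 226, n = 581; a·n₀/n = 94·226/581 = 36.5645; c·n₁/n = 85·355/581 = 51.9363
RR_MH = (22.3018 + 38.9456 + 36.5645) / (37.8524 + 52.2480 + 51.9363) = 97.8119 / 142.0367 = 0.68864

0.69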